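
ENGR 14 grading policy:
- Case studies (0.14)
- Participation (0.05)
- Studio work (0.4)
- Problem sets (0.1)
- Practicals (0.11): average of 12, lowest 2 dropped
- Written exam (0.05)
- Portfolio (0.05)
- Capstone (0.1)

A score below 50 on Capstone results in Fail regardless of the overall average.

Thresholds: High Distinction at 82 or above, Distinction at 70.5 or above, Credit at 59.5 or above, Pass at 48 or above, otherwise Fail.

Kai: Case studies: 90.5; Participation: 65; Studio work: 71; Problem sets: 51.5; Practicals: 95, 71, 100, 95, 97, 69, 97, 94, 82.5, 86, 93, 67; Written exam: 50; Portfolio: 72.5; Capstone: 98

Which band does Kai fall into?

Distinction

Practicals: drop 67, 69 → average of remaining 10 = 910.5/10 = 91.05
Capstone score 98 ≥ 50: minimum met.
Weighted total:
  Case studies 90.5 × 0.14 = 12.67
  Participation 65 × 0.05 = 3.25
  Studio work 71 × 0.4 = 28.4
  Problem sets 51.5 × 0.1 = 5.15
  Practicals 91.05 × 0.11 = 10.0155
  Written exam 50 × 0.05 = 2.5
  Portfolio 72.5 × 0.05 = 3.625
  Capstone 98 × 0.1 = 9.8
Sum = 75.4105
75.4105 is ≥ 70.5 and < 82 → Distinction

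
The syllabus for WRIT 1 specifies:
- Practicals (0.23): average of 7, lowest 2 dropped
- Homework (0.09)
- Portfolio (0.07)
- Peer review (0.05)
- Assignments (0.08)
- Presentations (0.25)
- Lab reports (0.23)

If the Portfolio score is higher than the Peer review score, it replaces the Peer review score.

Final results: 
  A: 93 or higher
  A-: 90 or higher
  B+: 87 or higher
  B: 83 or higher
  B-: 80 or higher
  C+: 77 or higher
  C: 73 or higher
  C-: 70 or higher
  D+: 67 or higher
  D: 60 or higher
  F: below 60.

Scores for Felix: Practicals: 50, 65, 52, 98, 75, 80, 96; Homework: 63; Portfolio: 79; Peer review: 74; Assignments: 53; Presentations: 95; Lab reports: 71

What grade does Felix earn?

C+

Practicals: drop 50, 52 → average of remaining 5 = 414/5 = 82.8
Portfolio (79) > Peer review (74), so Peer review counts as 79.
Weighted total:
  Practicals 82.8 × 0.23 = 19.044
  Homework 63 × 0.09 = 5.67
  Portfolio 79 × 0.07 = 5.53
  Peer review 79 × 0.05 = 3.95
  Assignments 53 × 0.08 = 4.24
  Presentations 95 × 0.25 = 23.75
  Lab reports 71 × 0.23 = 16.33
Sum = 78.514
78.514 is ≥ 77 and < 80 → C+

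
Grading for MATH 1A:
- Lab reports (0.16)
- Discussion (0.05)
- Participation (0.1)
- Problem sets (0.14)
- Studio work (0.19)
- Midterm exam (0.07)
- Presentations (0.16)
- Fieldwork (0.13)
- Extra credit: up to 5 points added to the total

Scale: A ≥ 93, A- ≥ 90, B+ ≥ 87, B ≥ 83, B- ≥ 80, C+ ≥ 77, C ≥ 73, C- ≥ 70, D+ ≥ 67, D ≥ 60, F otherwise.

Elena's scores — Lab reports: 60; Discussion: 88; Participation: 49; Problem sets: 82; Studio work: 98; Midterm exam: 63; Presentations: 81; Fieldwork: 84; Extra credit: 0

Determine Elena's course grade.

C+

Weighted total:
  Lab reports 60 × 0.16 = 9.6
  Discussion 88 × 0.05 = 4.4
  Participation 49 × 0.1 = 4.9
  Problem sets 82 × 0.14 = 11.48
  Studio work 98 × 0.19 = 18.62
  Midterm exam 63 × 0.07 = 4.41
  Presentations 81 × 0.16 = 12.96
  Fieldwork 84 × 0.13 = 10.92
Sum = 77.29
Extra credit: 77.29 + 0 = 77.29
77.29 is ≥ 77 and < 80 → C+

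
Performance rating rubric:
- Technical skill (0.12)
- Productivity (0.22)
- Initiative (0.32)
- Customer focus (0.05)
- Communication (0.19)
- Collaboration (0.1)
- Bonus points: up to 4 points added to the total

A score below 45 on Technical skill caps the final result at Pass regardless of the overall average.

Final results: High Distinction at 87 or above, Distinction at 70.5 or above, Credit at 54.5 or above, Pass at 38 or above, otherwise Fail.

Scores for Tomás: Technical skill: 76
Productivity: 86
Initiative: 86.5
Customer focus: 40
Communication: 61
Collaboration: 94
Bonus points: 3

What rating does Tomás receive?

Distinction

Technical skill score 76 ≥ 45: minimum met.
Weighted total:
  Technical skill 76 × 0.12 = 9.12
  Productivity 86 × 0.22 = 18.92
  Initiative 86.5 × 0.32 = 27.68
  Customer focus 40 × 0.05 = 2
  Communication 61 × 0.19 = 11.59
  Collaboration 94 × 0.1 = 9.4
Sum = 78.71
Bonus points: 78.71 + 3 = 81.71
81.71 is ≥ 70.5 and < 87 → Distinction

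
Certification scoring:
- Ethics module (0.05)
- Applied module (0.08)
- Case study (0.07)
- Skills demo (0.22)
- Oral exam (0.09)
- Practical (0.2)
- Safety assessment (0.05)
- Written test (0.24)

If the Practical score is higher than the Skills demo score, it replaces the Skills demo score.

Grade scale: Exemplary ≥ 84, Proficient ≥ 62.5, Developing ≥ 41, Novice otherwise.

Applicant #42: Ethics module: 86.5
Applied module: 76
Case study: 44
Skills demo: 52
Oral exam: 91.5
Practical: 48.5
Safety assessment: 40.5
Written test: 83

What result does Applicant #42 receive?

Practical (48.5) ≤ Skills demo (52), so Skills demo stays at 52.
Weighted total:
  Ethics module 86.5 × 0.05 = 4.325
  Applied module 76 × 0.08 = 6.08
  Case study 44 × 0.07 = 3.08
  Skills demo 52 × 0.22 = 11.44
  Oral exam 91.5 × 0.09 = 8.235
  Practical 48.5 × 0.2 = 9.7
  Safety assessment 40.5 × 0.05 = 2.025
  Written test 83 × 0.24 = 19.92
Sum = 64.805
64.805 is ≥ 62.5 and < 84 → Proficient

Proficient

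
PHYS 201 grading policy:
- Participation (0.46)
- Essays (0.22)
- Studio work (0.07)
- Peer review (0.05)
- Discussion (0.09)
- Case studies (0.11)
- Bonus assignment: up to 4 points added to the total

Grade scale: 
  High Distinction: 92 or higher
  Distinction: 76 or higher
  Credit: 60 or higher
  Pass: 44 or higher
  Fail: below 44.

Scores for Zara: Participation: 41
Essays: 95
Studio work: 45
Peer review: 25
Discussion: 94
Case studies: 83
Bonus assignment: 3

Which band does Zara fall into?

Credit

Weighted total:
  Participation 41 × 0.46 = 18.86
  Essays 95 × 0.22 = 20.9
  Studio work 45 × 0.07 = 3.15
  Peer review 25 × 0.05 = 1.25
  Discussion 94 × 0.09 = 8.46
  Case studies 83 × 0.11 = 9.13
Sum = 61.75
Bonus assignment: 61.75 + 3 = 64.75
64.75 is ≥ 60 and < 76 → Credit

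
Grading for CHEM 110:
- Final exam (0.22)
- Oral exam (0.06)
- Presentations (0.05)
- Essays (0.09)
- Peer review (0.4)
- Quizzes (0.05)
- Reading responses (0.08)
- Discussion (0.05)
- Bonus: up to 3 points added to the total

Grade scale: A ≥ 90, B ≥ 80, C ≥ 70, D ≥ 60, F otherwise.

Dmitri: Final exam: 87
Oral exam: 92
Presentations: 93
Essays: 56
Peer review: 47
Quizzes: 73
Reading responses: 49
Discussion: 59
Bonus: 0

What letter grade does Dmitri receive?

Weighted total:
  Final exam 87 × 0.22 = 19.14
  Oral exam 92 × 0.06 = 5.52
  Presentations 93 × 0.05 = 4.65
  Essays 56 × 0.09 = 5.04
  Peer review 47 × 0.4 = 18.8
  Quizzes 73 × 0.05 = 3.65
  Reading responses 49 × 0.08 = 3.92
  Discussion 59 × 0.05 = 2.95
Sum = 63.67
Bonus: 63.67 + 0 = 63.67
63.67 is ≥ 60 and < 70 → D

D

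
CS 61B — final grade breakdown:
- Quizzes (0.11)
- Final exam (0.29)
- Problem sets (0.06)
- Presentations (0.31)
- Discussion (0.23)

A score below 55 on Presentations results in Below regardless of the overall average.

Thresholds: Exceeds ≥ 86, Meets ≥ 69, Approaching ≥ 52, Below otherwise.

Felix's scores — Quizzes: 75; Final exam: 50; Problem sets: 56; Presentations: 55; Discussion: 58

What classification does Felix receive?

Presentations score 55 ≥ 55: minimum met.
Weighted total:
  Quizzes 75 × 0.11 = 8.25
  Final exam 50 × 0.29 = 14.5
  Problem sets 56 × 0.06 = 3.36
  Presentations 55 × 0.31 = 17.05
  Discussion 58 × 0.23 = 13.34
Sum = 56.5
56.5 is ≥ 52 and < 69 → Approaching

Approaching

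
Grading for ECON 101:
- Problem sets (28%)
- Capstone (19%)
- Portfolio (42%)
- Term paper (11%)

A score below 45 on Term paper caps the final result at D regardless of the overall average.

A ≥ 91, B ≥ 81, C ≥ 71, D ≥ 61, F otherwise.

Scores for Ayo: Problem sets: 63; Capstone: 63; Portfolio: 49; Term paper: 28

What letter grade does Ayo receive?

F

Term paper score 28 < 45: minimum not met.
Weighted total:
  Problem sets 63 × 0.28 = 17.64
  Capstone 63 × 0.19 = 11.97
  Portfolio 49 × 0.42 = 20.58
  Term paper 28 × 0.11 = 3.08
Sum = 53.27
53.27 would be F; cap at D applies → F.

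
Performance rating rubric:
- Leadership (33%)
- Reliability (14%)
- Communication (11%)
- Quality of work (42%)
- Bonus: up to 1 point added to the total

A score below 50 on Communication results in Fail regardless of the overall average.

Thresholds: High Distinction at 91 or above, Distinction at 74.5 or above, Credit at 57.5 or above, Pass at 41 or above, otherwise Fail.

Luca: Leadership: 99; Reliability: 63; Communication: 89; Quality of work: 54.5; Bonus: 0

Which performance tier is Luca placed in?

Communication score 89 ≥ 50: minimum met.
Weighted total:
  Leadership 99 × 0.33 = 32.67
  Reliability 63 × 0.14 = 8.82
  Communication 89 × 0.11 = 9.79
  Quality of work 54.5 × 0.42 = 22.89
Sum = 74.17
Bonus: 74.17 + 0 = 74.17
74.17 is ≥ 57.5 and < 74.5 → Credit

Credit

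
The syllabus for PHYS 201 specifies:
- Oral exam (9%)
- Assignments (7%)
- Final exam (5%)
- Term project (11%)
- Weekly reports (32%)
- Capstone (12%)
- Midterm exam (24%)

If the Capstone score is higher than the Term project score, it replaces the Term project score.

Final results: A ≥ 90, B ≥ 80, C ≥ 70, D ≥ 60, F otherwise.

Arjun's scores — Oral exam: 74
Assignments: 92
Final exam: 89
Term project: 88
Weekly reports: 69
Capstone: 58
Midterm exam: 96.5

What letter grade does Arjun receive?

Capstone (58) ≤ Term project (88), so Term project stays at 88.
Weighted total:
  Oral exam 74 × 0.09 = 6.66
  Assignments 92 × 0.07 = 6.44
  Final exam 89 × 0.05 = 4.45
  Term project 88 × 0.11 = 9.68
  Weekly reports 69 × 0.32 = 22.08
  Capstone 58 × 0.12 = 6.96
  Midterm exam 96.5 × 0.24 = 23.16
Sum = 79.43
79.43 is ≥ 70 and < 80 → C

C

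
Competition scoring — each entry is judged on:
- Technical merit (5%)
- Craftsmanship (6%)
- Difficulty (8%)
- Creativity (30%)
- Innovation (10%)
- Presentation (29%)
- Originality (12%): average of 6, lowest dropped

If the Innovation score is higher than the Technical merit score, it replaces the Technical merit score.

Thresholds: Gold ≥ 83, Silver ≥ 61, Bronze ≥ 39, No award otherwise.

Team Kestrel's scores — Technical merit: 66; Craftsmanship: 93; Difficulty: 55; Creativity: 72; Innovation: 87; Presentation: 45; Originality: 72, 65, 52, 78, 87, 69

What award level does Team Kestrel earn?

Silver

Originality: drop 52 → average of remaining 5 = 371/5 = 74.2
Innovation (87) > Technical merit (66), so Technical merit counts as 87.
Weighted total:
  Technical merit 87 × 0.05 = 4.35
  Craftsmanship 93 × 0.06 = 5.58
  Difficulty 55 × 0.08 = 4.4
  Creativity 72 × 0.3 = 21.6
  Innovation 87 × 0.1 = 8.7
  Presentation 45 × 0.29 = 13.05
  Originality 74.2 × 0.12 = 8.904
Sum = 66.584
66.584 is ≥ 61 and < 83 → Silver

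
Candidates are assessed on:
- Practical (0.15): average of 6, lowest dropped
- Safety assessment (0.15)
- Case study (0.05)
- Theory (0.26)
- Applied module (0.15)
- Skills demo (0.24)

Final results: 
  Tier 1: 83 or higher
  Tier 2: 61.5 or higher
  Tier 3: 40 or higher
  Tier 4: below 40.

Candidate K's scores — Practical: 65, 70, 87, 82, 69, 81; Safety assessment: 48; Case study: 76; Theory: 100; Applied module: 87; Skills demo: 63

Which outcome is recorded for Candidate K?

Practical: drop 65 → average of remaining 5 = 389/5 = 77.8
Weighted total:
  Practical 77.8 × 0.15 = 11.67
  Safety assessment 48 × 0.15 = 7.2
  Case study 76 × 0.05 = 3.8
  Theory 100 × 0.26 = 26
  Applied module 87 × 0.15 = 13.05
  Skills demo 63 × 0.24 = 15.12
Sum = 76.84
76.84 is ≥ 61.5 and < 83 → Tier 2

Tier 2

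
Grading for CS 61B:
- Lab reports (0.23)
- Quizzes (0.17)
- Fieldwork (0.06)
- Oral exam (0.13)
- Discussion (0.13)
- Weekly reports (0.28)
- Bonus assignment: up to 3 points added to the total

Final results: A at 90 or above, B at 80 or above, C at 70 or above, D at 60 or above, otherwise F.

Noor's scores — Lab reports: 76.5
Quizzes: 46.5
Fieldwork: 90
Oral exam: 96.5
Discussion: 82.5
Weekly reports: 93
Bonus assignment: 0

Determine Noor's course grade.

Weighted total:
  Lab reports 76.5 × 0.23 = 17.595
  Quizzes 46.5 × 0.17 = 7.905
  Fieldwork 90 × 0.06 = 5.4
  Oral exam 96.5 × 0.13 = 12.545
  Discussion 82.5 × 0.13 = 10.725
  Weekly reports 93 × 0.28 = 26.04
Sum = 80.21
Bonus assignment: 80.21 + 0 = 80.21
80.21 is ≥ 80 and < 90 → B

B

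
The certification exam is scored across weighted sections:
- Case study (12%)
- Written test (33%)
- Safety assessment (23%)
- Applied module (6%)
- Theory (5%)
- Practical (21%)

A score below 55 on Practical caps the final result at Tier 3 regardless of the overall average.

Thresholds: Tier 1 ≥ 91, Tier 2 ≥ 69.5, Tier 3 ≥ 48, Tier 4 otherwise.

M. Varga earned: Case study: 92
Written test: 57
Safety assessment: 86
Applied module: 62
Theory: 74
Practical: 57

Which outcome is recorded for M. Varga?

Practical score 57 ≥ 55: minimum met.
Weighted total:
  Case study 92 × 0.12 = 11.04
  Written test 57 × 0.33 = 18.81
  Safety assessment 86 × 0.23 = 19.78
  Applied module 62 × 0.06 = 3.72
  Theory 74 × 0.05 = 3.7
  Practical 57 × 0.21 = 11.97
Sum = 69.02
69.02 is ≥ 48 and < 69.5 → Tier 3

Tier 3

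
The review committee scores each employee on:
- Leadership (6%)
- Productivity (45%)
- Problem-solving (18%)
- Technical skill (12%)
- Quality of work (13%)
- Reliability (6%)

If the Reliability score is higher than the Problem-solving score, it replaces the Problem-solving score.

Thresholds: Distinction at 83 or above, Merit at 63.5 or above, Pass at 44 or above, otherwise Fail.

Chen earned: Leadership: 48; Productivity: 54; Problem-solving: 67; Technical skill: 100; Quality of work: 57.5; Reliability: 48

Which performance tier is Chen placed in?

Pass

Reliability (48) ≤ Problem-solving (67), so Problem-solving stays at 67.
Weighted total:
  Leadership 48 × 0.06 = 2.88
  Productivity 54 × 0.45 = 24.3
  Problem-solving 67 × 0.18 = 12.06
  Technical skill 100 × 0.12 = 12
  Quality of work 57.5 × 0.13 = 7.475
  Reliability 48 × 0.06 = 2.88
Sum = 61.595
61.595 is ≥ 44 and < 63.5 → Pass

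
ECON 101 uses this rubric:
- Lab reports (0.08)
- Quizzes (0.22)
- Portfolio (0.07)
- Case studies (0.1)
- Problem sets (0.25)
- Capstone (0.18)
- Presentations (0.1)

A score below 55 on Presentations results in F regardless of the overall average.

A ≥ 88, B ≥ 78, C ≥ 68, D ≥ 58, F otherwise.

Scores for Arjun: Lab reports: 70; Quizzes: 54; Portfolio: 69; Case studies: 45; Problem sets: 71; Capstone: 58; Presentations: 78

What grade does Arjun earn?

Presentations score 78 ≥ 55: minimum met.
Weighted total:
  Lab reports 70 × 0.08 = 5.6
  Quizzes 54 × 0.22 = 11.88
  Portfolio 69 × 0.07 = 4.83
  Case studies 45 × 0.1 = 4.5
  Problem sets 71 × 0.25 = 17.75
  Capstone 58 × 0.18 = 10.44
  Presentations 78 × 0.1 = 7.8
Sum = 62.8
62.8 is ≥ 58 and < 68 → D

D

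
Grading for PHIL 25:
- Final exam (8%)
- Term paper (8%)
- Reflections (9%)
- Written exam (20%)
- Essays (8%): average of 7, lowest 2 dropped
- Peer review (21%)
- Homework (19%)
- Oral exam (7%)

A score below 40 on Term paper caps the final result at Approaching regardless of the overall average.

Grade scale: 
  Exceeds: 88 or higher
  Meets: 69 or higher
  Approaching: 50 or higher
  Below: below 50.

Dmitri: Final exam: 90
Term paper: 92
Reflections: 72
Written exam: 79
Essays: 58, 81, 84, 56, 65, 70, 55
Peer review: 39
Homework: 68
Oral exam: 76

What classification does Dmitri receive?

Approaching

Essays: drop 55, 56 → average of remaining 5 = 358/5 = 71.6
Term paper score 92 ≥ 40: minimum met.
Weighted total:
  Final exam 90 × 0.08 = 7.2
  Term paper 92 × 0.08 = 7.36
  Reflections 72 × 0.09 = 6.48
  Written exam 79 × 0.2 = 15.8
  Essays 71.6 × 0.08 = 5.728
  Peer review 39 × 0.21 = 8.19
  Homework 68 × 0.19 = 12.92
  Oral exam 76 × 0.07 = 5.32
Sum = 68.998
68.998 is ≥ 50 and < 69 → Approaching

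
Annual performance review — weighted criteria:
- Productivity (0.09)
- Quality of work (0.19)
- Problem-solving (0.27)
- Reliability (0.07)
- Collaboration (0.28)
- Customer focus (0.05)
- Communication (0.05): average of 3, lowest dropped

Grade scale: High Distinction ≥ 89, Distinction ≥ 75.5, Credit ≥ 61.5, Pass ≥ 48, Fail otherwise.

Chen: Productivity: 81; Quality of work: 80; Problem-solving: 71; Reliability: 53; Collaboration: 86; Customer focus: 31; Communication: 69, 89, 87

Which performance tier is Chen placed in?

Credit

Communication: drop 69 → average of remaining 2 = 176/2 = 88
Weighted total:
  Productivity 81 × 0.09 = 7.29
  Quality of work 80 × 0.19 = 15.2
  Problem-solving 71 × 0.27 = 19.17
  Reliability 53 × 0.07 = 3.71
  Collaboration 86 × 0.28 = 24.08
  Customer focus 31 × 0.05 = 1.55
  Communication 88 × 0.05 = 4.4
Sum = 75.4
75.4 is ≥ 61.5 and < 75.5 → Credit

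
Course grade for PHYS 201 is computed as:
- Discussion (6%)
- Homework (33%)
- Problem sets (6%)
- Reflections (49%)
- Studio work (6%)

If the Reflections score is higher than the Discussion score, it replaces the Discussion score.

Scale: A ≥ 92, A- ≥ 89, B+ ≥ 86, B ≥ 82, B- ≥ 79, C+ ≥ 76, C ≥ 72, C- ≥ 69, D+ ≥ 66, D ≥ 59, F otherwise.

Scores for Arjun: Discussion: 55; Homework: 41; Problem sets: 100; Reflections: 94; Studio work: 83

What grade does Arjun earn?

C+

Reflections (94) > Discussion (55), so Discussion counts as 94.
Weighted total:
  Discussion 94 × 0.06 = 5.64
  Homework 41 × 0.33 = 13.53
  Problem sets 100 × 0.06 = 6
  Reflections 94 × 0.49 = 46.06
  Studio work 83 × 0.06 = 4.98
Sum = 76.21
76.21 is ≥ 76 and < 79 → C+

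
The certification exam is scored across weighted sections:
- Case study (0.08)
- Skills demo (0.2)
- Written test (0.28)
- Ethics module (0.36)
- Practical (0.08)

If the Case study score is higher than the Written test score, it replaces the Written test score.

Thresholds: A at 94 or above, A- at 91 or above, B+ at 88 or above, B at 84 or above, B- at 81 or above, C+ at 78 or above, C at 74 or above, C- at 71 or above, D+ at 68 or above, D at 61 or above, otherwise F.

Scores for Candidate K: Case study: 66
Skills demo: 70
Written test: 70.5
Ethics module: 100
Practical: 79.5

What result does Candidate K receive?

B-

Case study (66) ≤ Written test (70.5), so Written test stays at 70.5.
Weighted total:
  Case study 66 × 0.08 = 5.28
  Skills demo 70 × 0.2 = 14
  Written test 70.5 × 0.28 = 19.74
  Ethics module 100 × 0.36 = 36
  Practical 79.5 × 0.08 = 6.36
Sum = 81.38
81.38 is ≥ 81 and < 84 → B-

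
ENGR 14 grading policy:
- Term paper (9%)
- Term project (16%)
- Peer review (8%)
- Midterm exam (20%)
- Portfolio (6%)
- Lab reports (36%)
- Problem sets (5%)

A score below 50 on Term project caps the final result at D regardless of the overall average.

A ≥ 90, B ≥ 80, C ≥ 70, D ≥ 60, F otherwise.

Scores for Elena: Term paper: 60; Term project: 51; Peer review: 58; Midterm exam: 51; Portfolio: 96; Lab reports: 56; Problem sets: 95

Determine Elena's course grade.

Term project score 51 ≥ 50: minimum met.
Weighted total:
  Term paper 60 × 0.09 = 5.4
  Term project 51 × 0.16 = 8.16
  Peer review 58 × 0.08 = 4.64
  Midterm exam 51 × 0.2 = 10.2
  Portfolio 96 × 0.06 = 5.76
  Lab reports 56 × 0.36 = 20.16
  Problem sets 95 × 0.05 = 4.75
Sum = 59.07
59.07 < 60 → F

F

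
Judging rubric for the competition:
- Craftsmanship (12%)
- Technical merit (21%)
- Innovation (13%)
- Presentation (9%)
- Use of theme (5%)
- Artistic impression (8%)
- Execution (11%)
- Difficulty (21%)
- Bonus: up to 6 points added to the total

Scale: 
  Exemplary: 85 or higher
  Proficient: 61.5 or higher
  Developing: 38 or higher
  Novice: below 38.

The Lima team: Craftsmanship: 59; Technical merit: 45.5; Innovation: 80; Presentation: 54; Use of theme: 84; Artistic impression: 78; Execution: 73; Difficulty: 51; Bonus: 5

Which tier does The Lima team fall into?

Proficient

Weighted total:
  Craftsmanship 59 × 0.12 = 7.08
  Technical merit 45.5 × 0.21 = 9.555
  Innovation 80 × 0.13 = 10.4
  Presentation 54 × 0.09 = 4.86
  Use of theme 84 × 0.05 = 4.2
  Artistic impression 78 × 0.08 = 6.24
  Execution 73 × 0.11 = 8.03
  Difficulty 51 × 0.21 = 10.71
Sum = 61.075
Bonus: 61.075 + 5 = 66.075
66.075 is ≥ 61.5 and < 85 → Proficient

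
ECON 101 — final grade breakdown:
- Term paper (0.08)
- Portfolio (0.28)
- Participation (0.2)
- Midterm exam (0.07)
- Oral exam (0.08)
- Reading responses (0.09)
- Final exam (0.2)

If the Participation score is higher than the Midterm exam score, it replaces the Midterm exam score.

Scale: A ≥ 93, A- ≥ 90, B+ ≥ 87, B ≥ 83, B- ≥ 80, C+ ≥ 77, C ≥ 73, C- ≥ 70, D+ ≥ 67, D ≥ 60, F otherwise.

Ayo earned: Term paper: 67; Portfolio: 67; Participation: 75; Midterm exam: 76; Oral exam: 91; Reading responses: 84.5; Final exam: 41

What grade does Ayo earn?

D+

Participation (75) ≤ Midterm exam (76), so Midterm exam stays at 76.
Weighted total:
  Term paper 67 × 0.08 = 5.36
  Portfolio 67 × 0.28 = 18.76
  Participation 75 × 0.2 = 15
  Midterm exam 76 × 0.07 = 5.32
  Oral exam 91 × 0.08 = 7.28
  Reading responses 84.5 × 0.09 = 7.605
  Final exam 41 × 0.2 = 8.2
Sum = 67.525
67.525 is ≥ 67 and < 70 → D+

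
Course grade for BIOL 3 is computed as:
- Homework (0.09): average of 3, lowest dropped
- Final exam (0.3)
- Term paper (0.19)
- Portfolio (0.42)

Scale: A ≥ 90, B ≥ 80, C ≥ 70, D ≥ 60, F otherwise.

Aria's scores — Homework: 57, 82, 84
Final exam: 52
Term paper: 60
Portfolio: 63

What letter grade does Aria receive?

D

Homework: drop 57 → average of remaining 2 = 166/2 = 83
Weighted total:
  Homework 83 × 0.09 = 7.47
  Final exam 52 × 0.3 = 15.6
  Term paper 60 × 0.19 = 11.4
  Portfolio 63 × 0.42 = 26.46
Sum = 60.93
60.93 is ≥ 60 and < 70 → D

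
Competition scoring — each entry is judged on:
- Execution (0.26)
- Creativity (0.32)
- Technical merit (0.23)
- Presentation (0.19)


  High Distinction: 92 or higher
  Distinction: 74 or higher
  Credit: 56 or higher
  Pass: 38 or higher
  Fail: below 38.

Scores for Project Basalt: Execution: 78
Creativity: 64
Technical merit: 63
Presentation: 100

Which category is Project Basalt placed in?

Weighted total:
  Execution 78 × 0.26 = 20.28
  Creativity 64 × 0.32 = 20.48
  Technical merit 63 × 0.23 = 14.49
  Presentation 100 × 0.19 = 19
Sum = 74.25
74.25 is ≥ 74 and < 92 → Distinction

Distinction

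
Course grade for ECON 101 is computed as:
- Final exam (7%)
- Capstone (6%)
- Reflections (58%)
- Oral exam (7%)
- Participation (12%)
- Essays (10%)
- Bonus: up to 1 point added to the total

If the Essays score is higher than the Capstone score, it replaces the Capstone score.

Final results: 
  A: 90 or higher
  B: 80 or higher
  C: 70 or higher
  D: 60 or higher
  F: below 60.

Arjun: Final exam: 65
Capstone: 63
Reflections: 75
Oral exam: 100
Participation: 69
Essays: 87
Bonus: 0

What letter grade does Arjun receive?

Essays (87) > Capstone (63), so Capstone counts as 87.
Weighted total:
  Final exam 65 × 0.07 = 4.55
  Capstone 87 × 0.06 = 5.22
  Reflections 75 × 0.58 = 43.5
  Oral exam 100 × 0.07 = 7
  Participation 69 × 0.12 = 8.28
  Essays 87 × 0.1 = 8.7
Sum = 77.25
Bonus: 77.25 + 0 = 77.25
77.25 is ≥ 70 and < 80 → C

C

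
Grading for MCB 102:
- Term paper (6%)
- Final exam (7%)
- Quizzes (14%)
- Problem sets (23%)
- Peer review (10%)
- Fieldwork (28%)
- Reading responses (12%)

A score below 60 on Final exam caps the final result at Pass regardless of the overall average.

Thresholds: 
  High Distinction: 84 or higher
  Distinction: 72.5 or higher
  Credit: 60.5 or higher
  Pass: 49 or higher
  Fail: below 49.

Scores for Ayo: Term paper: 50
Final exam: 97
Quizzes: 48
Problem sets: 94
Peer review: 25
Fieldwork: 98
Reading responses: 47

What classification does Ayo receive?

Distinction

Final exam score 97 ≥ 60: minimum met.
Weighted total:
  Term paper 50 × 0.06 = 3
  Final exam 97 × 0.07 = 6.79
  Quizzes 48 × 0.14 = 6.72
  Problem sets 94 × 0.23 = 21.62
  Peer review 25 × 0.1 = 2.5
  Fieldwork 98 × 0.28 = 27.44
  Reading responses 47 × 0.12 = 5.64
Sum = 73.71
73.71 is ≥ 72.5 and < 84 → Distinction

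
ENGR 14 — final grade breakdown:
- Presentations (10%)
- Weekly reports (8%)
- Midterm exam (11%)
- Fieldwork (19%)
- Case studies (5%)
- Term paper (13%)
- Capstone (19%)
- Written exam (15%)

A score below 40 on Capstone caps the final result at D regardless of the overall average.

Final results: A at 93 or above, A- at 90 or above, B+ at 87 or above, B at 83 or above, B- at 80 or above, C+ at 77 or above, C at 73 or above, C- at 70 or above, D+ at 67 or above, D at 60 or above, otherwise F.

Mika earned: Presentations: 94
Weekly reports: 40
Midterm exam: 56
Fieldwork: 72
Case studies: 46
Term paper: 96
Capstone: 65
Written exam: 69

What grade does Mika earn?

D+

Capstone score 65 ≥ 40: minimum met.
Weighted total:
  Presentations 94 × 0.1 = 9.4
  Weekly reports 40 × 0.08 = 3.2
  Midterm exam 56 × 0.11 = 6.16
  Fieldwork 72 × 0.19 = 13.68
  Case studies 46 × 0.05 = 2.3
  Term paper 96 × 0.13 = 12.48
  Capstone 65 × 0.19 = 12.35
  Written exam 69 × 0.15 = 10.35
Sum = 69.92
69.92 is ≥ 67 and < 70 → D+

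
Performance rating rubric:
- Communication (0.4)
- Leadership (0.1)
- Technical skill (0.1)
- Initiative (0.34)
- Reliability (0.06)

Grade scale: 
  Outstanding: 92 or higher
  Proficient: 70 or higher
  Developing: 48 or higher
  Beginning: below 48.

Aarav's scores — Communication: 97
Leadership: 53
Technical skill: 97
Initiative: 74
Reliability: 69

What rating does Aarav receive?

Proficient

Weighted total:
  Communication 97 × 0.4 = 38.8
  Leadership 53 × 0.1 = 5.3
  Technical skill 97 × 0.1 = 9.7
  Initiative 74 × 0.34 = 25.16
  Reliability 69 × 0.06 = 4.14
Sum = 83.1
83.1 is ≥ 70 and < 92 → Proficient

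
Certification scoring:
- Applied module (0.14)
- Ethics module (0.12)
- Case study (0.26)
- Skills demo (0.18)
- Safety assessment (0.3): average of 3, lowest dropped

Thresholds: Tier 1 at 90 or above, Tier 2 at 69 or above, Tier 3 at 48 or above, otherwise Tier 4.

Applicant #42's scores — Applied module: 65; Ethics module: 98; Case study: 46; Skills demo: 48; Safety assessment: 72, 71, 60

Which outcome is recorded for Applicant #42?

Safety assessment: drop 60 → average of remaining 2 = 143/2 = 71.5
Weighted total:
  Applied module 65 × 0.14 = 9.1
  Ethics module 98 × 0.12 = 11.76
  Case study 46 × 0.26 = 11.96
  Skills demo 48 × 0.18 = 8.64
  Safety assessment 71.5 × 0.3 = 21.45
Sum = 62.91
62.91 is ≥ 48 and < 69 → Tier 3

Tier 3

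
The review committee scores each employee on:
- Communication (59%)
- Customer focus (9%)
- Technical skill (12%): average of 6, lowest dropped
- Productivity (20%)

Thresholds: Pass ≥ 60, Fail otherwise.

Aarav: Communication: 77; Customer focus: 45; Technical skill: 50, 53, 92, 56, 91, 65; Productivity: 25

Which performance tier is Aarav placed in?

Pass

Technical skill: drop 50 → average of remaining 5 = 357/5 = 71.4
Weighted total:
  Communication 77 × 0.59 = 45.43
  Customer focus 45 × 0.09 = 4.05
  Technical skill 71.4 × 0.12 = 8.568
  Productivity 25 × 0.2 = 5
Sum = 63.048
63.048 ≥ 60 → Pass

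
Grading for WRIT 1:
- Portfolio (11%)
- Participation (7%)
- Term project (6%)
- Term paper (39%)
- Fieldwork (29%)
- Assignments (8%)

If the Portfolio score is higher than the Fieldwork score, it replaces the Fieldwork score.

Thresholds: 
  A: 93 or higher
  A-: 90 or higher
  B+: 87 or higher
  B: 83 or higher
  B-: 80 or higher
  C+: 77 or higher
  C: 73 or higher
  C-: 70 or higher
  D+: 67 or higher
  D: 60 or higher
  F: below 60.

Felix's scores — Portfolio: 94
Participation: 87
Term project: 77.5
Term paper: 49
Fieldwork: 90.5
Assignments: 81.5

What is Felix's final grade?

C

Portfolio (94) > Fieldwork (90.5), so Fieldwork counts as 94.
Weighted total:
  Portfolio 94 × 0.11 = 10.34
  Participation 87 × 0.07 = 6.09
  Term project 77.5 × 0.06 = 4.65
  Term paper 49 × 0.39 = 19.11
  Fieldwork 94 × 0.29 = 27.26
  Assignments 81.5 × 0.08 = 6.52
Sum = 73.97
73.97 is ≥ 73 and < 77 → C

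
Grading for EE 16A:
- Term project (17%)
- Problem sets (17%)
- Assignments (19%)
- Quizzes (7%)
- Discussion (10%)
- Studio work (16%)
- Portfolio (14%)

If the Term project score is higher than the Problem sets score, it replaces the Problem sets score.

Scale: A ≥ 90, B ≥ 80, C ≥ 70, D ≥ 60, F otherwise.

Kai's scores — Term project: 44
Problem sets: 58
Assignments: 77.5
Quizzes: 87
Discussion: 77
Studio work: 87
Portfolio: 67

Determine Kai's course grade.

D

Term project (44) ≤ Problem sets (58), so Problem sets stays at 58.
Weighted total:
  Term project 44 × 0.17 = 7.48
  Problem sets 58 × 0.17 = 9.86
  Assignments 77.5 × 0.19 = 14.725
  Quizzes 87 × 0.07 = 6.09
  Discussion 77 × 0.1 = 7.7
  Studio work 87 × 0.16 = 13.92
  Portfolio 67 × 0.14 = 9.38
Sum = 69.155
69.155 is ≥ 60 and < 70 → D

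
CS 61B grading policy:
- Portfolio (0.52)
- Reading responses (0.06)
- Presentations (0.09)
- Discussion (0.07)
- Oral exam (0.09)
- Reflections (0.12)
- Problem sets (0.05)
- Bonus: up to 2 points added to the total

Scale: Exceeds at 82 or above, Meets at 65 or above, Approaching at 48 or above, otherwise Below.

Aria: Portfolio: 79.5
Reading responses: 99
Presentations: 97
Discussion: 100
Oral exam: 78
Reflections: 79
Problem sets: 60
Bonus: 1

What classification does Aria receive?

Weighted total:
  Portfolio 79.5 × 0.52 = 41.34
  Reading responses 99 × 0.06 = 5.94
  Presentations 97 × 0.09 = 8.73
  Discussion 100 × 0.07 = 7
  Oral exam 78 × 0.09 = 7.02
  Reflections 79 × 0.12 = 9.48
  Problem sets 60 × 0.05 = 3
Sum = 82.51
Bonus: 82.51 + 1 = 83.51
83.51 ≥ 82 → Exceeds

Exceeds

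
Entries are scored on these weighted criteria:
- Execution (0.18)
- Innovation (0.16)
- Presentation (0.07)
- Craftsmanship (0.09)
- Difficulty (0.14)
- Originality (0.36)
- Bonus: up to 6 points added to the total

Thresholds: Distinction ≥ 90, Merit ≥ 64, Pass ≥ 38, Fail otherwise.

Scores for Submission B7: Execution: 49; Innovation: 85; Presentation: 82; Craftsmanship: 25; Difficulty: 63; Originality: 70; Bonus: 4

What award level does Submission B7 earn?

Weighted total:
  Execution 49 × 0.18 = 8.82
  Innovation 85 × 0.16 = 13.6
  Presentation 82 × 0.07 = 5.74
  Craftsmanship 25 × 0.09 = 2.25
  Difficulty 63 × 0.14 = 8.82
  Originality 70 × 0.36 = 25.2
Sum = 64.43
Bonus: 64.43 + 4 = 68.43
68.43 is ≥ 64 and < 90 → Merit

Merit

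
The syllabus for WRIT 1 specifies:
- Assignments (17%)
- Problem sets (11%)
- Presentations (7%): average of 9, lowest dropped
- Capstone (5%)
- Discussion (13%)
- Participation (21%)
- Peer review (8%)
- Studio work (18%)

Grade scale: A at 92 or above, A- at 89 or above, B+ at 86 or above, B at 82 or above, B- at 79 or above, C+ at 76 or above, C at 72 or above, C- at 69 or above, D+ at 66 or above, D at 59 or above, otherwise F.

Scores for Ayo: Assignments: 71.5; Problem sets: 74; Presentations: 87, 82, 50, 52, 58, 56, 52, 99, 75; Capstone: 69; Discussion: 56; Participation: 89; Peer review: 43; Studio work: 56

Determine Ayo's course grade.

D+

Presentations: drop 50 → average of remaining 8 = 561/8 = 70.125
Weighted total:
  Assignments 71.5 × 0.17 = 12.155
  Problem sets 74 × 0.11 = 8.14
  Presentations 70.125 × 0.07 = 4.90875
  Capstone 69 × 0.05 = 3.45
  Discussion 56 × 0.13 = 7.28
  Participation 89 × 0.21 = 18.69
  Peer review 43 × 0.08 = 3.44
  Studio work 56 × 0.18 = 10.08
Sum = 68.14375
68.14375 is ≥ 66 and < 69 → D+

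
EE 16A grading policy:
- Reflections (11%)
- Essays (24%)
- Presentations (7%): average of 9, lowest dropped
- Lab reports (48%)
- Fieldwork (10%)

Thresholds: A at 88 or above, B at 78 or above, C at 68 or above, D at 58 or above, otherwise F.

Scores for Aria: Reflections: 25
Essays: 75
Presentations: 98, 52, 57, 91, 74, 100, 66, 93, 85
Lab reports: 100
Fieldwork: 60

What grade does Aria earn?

Presentations: drop 52 → average of remaining 8 = 664/8 = 83
Weighted total:
  Reflections 25 × 0.11 = 2.75
  Essays 75 × 0.24 = 18
  Presentations 83 × 0.07 = 5.81
  Lab reports 100 × 0.48 = 48
  Fieldwork 60 × 0.1 = 6
Sum = 80.56
80.56 is ≥ 78 and < 88 → B

B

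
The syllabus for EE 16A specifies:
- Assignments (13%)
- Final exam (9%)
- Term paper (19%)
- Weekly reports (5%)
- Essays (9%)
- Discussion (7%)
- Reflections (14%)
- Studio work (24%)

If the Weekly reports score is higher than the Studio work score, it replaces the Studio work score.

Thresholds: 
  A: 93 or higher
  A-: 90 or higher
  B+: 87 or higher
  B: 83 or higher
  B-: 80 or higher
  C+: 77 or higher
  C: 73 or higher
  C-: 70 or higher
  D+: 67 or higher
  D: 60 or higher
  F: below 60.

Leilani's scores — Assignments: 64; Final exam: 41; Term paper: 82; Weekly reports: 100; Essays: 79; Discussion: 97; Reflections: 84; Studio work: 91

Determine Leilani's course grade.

Weekly reports (100) > Studio work (91), so Studio work counts as 100.
Weighted total:
  Assignments 64 × 0.13 = 8.32
  Final exam 41 × 0.09 = 3.69
  Term paper 82 × 0.19 = 15.58
  Weekly reports 100 × 0.05 = 5
  Essays 79 × 0.09 = 7.11
  Discussion 97 × 0.07 = 6.79
  Reflections 84 × 0.14 = 11.76
  Studio work 100 × 0.24 = 24
Sum = 82.25
82.25 is ≥ 80 and < 83 → B-

B-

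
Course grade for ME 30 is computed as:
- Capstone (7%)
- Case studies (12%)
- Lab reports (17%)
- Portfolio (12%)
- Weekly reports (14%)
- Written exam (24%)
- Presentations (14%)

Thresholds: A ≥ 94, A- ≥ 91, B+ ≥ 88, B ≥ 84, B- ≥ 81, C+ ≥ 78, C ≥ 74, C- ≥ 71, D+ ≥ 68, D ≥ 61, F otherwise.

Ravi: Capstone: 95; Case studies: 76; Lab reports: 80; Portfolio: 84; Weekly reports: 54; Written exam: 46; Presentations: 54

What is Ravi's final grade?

Weighted total:
  Capstone 95 × 0.07 = 6.65
  Case studies 76 × 0.12 = 9.12
  Lab reports 80 × 0.17 = 13.6
  Portfolio 84 × 0.12 = 10.08
  Weekly reports 54 × 0.14 = 7.56
  Written exam 46 × 0.24 = 11.04
  Presentations 54 × 0.14 = 7.56
Sum = 65.61
65.61 is ≥ 61 and < 68 → D

D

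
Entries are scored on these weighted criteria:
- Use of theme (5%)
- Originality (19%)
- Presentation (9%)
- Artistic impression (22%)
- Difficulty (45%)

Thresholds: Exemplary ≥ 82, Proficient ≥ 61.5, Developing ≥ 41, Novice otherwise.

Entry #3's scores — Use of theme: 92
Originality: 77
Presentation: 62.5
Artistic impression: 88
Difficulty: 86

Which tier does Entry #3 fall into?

Weighted total:
  Use of theme 92 × 0.05 = 4.6
  Originality 77 × 0.19 = 14.63
  Presentation 62.5 × 0.09 = 5.625
  Artistic impression 88 × 0.22 = 19.36
  Difficulty 86 × 0.45 = 38.7
Sum = 82.915
82.915 ≥ 82 → Exemplary

Exemplary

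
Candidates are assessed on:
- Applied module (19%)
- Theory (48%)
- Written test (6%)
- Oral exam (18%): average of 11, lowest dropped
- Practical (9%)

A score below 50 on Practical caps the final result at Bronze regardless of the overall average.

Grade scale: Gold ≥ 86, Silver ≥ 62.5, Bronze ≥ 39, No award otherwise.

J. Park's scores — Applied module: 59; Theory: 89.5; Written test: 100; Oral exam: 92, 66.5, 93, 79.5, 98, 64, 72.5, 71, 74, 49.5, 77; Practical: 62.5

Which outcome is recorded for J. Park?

Oral exam: drop 49.5 → average of remaining 10 = 787.5/10 = 78.75
Practical score 62.5 ≥ 50: minimum met.
Weighted total:
  Applied module 59 × 0.19 = 11.21
  Theory 89.5 × 0.48 = 42.96
  Written test 100 × 0.06 = 6
  Oral exam 78.75 × 0.18 = 14.175
  Practical 62.5 × 0.09 = 5.625
Sum = 79.97
79.97 is ≥ 62.5 and < 86 → Silver

Silver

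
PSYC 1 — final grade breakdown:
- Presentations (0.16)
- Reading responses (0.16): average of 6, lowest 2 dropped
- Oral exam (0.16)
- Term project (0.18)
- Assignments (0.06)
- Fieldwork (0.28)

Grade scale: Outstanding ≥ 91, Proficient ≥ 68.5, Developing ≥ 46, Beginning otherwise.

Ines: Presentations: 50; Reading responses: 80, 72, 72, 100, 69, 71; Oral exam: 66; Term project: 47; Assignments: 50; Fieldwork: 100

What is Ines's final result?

Reading responses: drop 69, 71 → average of remaining 4 = 324/4 = 81
Weighted total:
  Presentations 50 × 0.16 = 8
  Reading responses 81 × 0.16 = 12.96
  Oral exam 66 × 0.16 = 10.56
  Term project 47 × 0.18 = 8.46
  Assignments 50 × 0.06 = 3
  Fieldwork 100 × 0.28 = 28
Sum = 70.98
70.98 is ≥ 68.5 and < 91 → Proficient

Proficient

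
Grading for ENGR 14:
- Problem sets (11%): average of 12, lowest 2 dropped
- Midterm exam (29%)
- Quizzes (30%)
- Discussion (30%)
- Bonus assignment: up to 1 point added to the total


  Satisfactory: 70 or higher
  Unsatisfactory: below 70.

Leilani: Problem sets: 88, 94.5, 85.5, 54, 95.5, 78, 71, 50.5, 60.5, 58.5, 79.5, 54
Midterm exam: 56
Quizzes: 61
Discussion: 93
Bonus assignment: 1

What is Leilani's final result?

Satisfactory

Problem sets: drop 50.5, 54 → average of remaining 10 = 765/10 = 76.5
Weighted total:
  Problem sets 76.5 × 0.11 = 8.415
  Midterm exam 56 × 0.29 = 16.24
  Quizzes 61 × 0.3 = 18.3
  Discussion 93 × 0.3 = 27.9
Sum = 70.855
Bonus assignment: 70.855 + 1 = 71.855
71.855 ≥ 70 → Satisfactory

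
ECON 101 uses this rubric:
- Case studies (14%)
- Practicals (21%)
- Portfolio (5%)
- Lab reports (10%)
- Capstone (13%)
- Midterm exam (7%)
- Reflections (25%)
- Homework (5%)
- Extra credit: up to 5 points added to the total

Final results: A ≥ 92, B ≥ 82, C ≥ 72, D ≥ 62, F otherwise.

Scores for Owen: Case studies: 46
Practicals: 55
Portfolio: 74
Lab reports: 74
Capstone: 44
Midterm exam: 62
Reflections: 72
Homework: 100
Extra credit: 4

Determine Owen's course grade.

Weighted total:
  Case studies 46 × 0.14 = 6.44
  Practicals 55 × 0.21 = 11.55
  Portfolio 74 × 0.05 = 3.7
  Lab reports 74 × 0.1 = 7.4
  Capstone 44 × 0.13 = 5.72
  Midterm exam 62 × 0.07 = 4.34
  Reflections 72 × 0.25 = 18
  Homework 100 × 0.05 = 5
Sum = 62.15
Extra credit: 62.15 + 4 = 66.15
66.15 is ≥ 62 and < 72 → D

D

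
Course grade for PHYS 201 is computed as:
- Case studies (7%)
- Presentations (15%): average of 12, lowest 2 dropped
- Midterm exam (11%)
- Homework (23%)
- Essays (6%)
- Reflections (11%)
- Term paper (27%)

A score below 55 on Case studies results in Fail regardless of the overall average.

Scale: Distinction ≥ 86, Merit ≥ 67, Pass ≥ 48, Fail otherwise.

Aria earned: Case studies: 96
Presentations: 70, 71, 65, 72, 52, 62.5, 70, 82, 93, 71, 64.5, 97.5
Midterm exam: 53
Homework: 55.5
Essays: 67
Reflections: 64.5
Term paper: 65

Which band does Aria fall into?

Pass

Presentations: drop 52, 62.5 → average of remaining 10 = 756/10 = 75.6
Case studies score 96 ≥ 55: minimum met.
Weighted total:
  Case studies 96 × 0.07 = 6.72
  Presentations 75.6 × 0.15 = 11.34
  Midterm exam 53 × 0.11 = 5.83
  Homework 55.5 × 0.23 = 12.765
  Essays 67 × 0.06 = 4.02
  Reflections 64.5 × 0.11 = 7.095
  Term paper 65 × 0.27 = 17.55
Sum = 65.32
65.32 is ≥ 48 and < 67 → Pass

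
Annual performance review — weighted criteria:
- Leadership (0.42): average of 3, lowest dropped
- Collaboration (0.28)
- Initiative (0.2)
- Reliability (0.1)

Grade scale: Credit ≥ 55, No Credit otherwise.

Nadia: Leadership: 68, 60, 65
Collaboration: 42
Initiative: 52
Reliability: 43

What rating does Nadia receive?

Leadership: drop 60 → average of remaining 2 = 133/2 = 66.5
Weighted total:
  Leadership 66.5 × 0.42 = 27.93
  Collaboration 42 × 0.28 = 11.76
  Initiative 52 × 0.2 = 10.4
  Reliability 43 × 0.1 = 4.3
Sum = 54.39
54.39 < 55 → No Credit

No Credit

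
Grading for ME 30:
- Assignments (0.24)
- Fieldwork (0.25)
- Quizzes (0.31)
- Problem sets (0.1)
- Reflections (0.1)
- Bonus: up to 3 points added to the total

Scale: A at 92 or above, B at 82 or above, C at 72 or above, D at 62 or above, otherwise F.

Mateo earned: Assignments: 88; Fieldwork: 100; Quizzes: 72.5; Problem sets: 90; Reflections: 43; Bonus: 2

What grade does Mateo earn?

Weighted total:
  Assignments 88 × 0.24 = 21.12
  Fieldwork 100 × 0.25 = 25
  Quizzes 72.5 × 0.31 = 22.475
  Problem sets 90 × 0.1 = 9
  Reflections 43 × 0.1 = 4.3
Sum = 81.895
Bonus: 81.895 + 2 = 83.895
83.895 is ≥ 82 and < 92 → B

B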